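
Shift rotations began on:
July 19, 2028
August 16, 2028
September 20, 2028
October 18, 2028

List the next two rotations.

Gaps: 28, 35, 28 days — a mix of 28 and 35. Every date is a Wednesday.
Each is the 3rd Wednesday of its month.
3rd Wednesday of November 2028: November 15, 2028.
December 2028 — 3rd Wednesday is December 20, 2028.

November 15, 2028; December 20, 2028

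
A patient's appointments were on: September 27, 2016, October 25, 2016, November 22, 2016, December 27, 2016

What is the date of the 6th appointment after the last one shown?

June 27, 2017

All dates are Tuesdays, 28, 28, 35 days apart.
Specifically, the 4th Tuesday of each month.
January 2017 — 4th Tuesday is January 24, 2017.
February 2017 — 4th Tuesday is February 28, 2017.
March 2017 — 4th Tuesday is March 28, 2017.
4th Tuesday of April 2017: April 25, 2017.
May 2017 — 4th Tuesday is May 23, 2017.
4th Tuesday of June 2017: June 27, 2017.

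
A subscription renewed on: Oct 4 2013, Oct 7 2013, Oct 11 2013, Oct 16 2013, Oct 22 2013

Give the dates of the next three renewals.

The spacing grows by 1 each time: 3, 4, 5, 6 days.
Next gap: 7 days. Oct 22 2013 + 7 days = Oct 29 2013.
Next gap: 8 days. Oct 29 2013 + 8 days = Nov 6 2013.
Next gap: 9 days. Nov 6 2013 + 9 days = Nov 15 2013.

Oct 29 2013, Nov 6 2013, Nov 15 2013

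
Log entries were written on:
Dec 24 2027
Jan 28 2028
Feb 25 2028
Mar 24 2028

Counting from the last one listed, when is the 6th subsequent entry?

Sep 22 2028

These are Fridays at 28- or 35-day spacing (35, 28, 28).
The pattern: 4th Friday of the month.
April 2028 — 4th Friday is Apr 28 2028.
4th Friday of May 2028: May 26 2028.
4th Friday of June 2028: Jun 23 2028.
July 2028 — 4th Friday is Jul 28 2028.
August 2028 — 4th Friday is Aug 25 2028.
September 2028 — 4th Friday is Sep 22 2028.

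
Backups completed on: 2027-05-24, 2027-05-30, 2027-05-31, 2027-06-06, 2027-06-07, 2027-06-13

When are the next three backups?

Every event lands on a Monday or Sunday (gaps cycle 6, 1, 6, 1, 6).
So the schedule is: every Monday and Sunday.
The following Monday is 2027-06-14.
Next Sunday: 2027-06-20.
The following Monday is 2027-06-21.

2027-06-14, 2027-06-20, 2027-06-21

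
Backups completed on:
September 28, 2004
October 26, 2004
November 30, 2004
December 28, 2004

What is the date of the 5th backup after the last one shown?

These are Tuesdays with 28, 35, 28-day gaps.
Each is the final Tuesday of its month — November 30, 2004 is past the 28th, so '4th Tuesday' doesn't fit.
Last Tuesday of January 2005: January 25, 2005.
February 2005 ends with Tuesday February 22, 2005.
Last Tuesday of March 2005: March 29, 2005.
Last Tuesday of April 2005: April 26, 2005.
May 2005 ends with Tuesday May 31, 2005.

May 31, 2005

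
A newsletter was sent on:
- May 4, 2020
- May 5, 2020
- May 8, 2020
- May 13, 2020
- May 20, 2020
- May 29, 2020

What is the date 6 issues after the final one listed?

Gaps: 1, 3, 5, 7, 9 days — each gap is 2 larger than the previous one.
Next gap: 11 days. May 29, 2020 + 11 days = June 9, 2020.
Next gap: 13 days. June 9, 2020 + 13 days = June 22, 2020.
Next gap: 15 days. June 22, 2020 + 15 days = July 7, 2020.
Next gap: 17 days. July 7, 2020 + 17 days = July 24, 2020.
Next gap: 19 days. July 24, 2020 + 19 days = August 12, 2020.
Next gap: 21 days. August 12, 2020 + 21 days = September 2, 2020.

September 2, 2020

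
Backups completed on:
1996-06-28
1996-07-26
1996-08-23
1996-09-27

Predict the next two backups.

1996-10-25, 1996-11-22

Gaps: 28, 28, 35 days — a mix of 28 and 35. Every date is a Friday.
Each is the 4th Friday of its month.
October 1996 — 4th Friday is 1996-10-25.
November 1996 — 4th Friday is 1996-11-22.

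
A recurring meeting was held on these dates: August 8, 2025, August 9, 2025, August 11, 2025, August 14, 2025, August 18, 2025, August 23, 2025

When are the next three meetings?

Gaps: 1, 2, 3, 4, 5 days — each gap is 1 larger than the previous one.
Next gap: 6 days. August 23, 2025 + 6 days = August 29, 2025.
Next gap: 7 days. August 29, 2025 + 7 days = September 5, 2025.
Next gap: 8 days. September 5, 2025 + 8 days = September 13, 2025.

August 29, 2025; September 5, 2025; September 13, 2025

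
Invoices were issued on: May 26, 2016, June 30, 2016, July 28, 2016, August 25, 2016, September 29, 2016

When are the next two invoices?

October 27, 2016; November 24, 2016

All Thursdays; the gaps (35, 28, 28, 35) vary with month length.
This is the last Thursday of each month.
October 2016 ends with Thursday October 27, 2016.
Last Thursday of November 2016: November 24, 2016.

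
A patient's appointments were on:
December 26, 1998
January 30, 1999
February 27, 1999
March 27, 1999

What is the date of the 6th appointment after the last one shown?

All Saturdays; the gaps (35, 28, 28) vary with month length.
This is the last Saturday of each month.
Last Saturday of April 1999: April 24, 1999.
Last Saturday of May 1999: May 29, 1999.
Last Saturday of June 1999: June 26, 1999.
July 1999 ends with Saturday July 31, 1999.
August 1999 ends with Saturday August 28, 1999.
September 1999 ends with Saturday September 25, 1999.

September 25, 1999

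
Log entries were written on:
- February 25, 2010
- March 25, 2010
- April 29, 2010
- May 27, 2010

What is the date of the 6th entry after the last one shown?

November 25, 2010

Every date is a Thursday; gaps 28, 35, 28 days.
Each is the last Thursday of its month (at least one falls on the 29th or later, ruling out '4th Thursday').
June 2010 ends with Thursday June 24, 2010.
July 2010 ends with Thursday July 29, 2010.
Last Thursday of August 2010: August 26, 2010.
Last Thursday of September 2010: September 30, 2010.
Last Thursday of October 2010: October 28, 2010.
November 2010 ends with Thursday November 25, 2010.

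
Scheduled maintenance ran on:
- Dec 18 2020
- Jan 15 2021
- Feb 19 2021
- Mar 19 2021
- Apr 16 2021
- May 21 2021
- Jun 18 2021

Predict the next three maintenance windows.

Jul 16 2021, Aug 20 2021, Sep 17 2021

All dates are Fridays, 28, 35, 28, 28, 35, 28 days apart.
Specifically, the 3rd Friday of each month.
July 2021 — 3rd Friday is Jul 16 2021.
August 2021 — 3rd Friday is Aug 20 2021.
3rd Friday of September 2021: Sep 17 2021.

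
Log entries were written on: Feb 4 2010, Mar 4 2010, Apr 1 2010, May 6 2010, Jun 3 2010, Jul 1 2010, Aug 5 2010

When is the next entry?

Gaps: 28, 28, 35, 28, 28, 35 days — a mix of 28 and 35. Every date is a Thursday.
Each is the 1st Thursday of its month.
1st Thursday of September 2010: Sep 2 2010.

Sep 2 2010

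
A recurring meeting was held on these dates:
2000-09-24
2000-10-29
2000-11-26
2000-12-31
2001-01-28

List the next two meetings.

These are Sundays with 35, 28, 35, 28-day gaps.
Each is the final Sunday of its month — 2000-10-29 is past the 28th, so '4th Sunday' doesn't fit.
February 2001 ends with Sunday 2001-02-25.
March 2001 ends with Sunday 2001-03-25.

2001-02-25, 2001-03-25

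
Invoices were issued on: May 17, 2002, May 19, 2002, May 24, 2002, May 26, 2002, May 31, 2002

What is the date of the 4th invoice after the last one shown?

Every event lands on a Friday or Sunday (gaps cycle 2, 5, 2, 5).
So the schedule is: every Friday and Sunday.
The following Sunday is June 2, 2002.
The following Friday is June 7, 2002.
The following Sunday is June 9, 2002.
The following Friday is June 14, 2002.

June 14, 2002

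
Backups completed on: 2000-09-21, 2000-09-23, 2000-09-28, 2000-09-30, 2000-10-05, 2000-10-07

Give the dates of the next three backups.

2000-10-12, 2000-10-14, 2000-10-19

The gap pattern 2, 5, 2, 5, 2 repeats every 2 events.
These are the Thursdays and Saturdays of each week.
Next Thursday: 2000-10-12.
The following Saturday is 2000-10-14.
Next Thursday: 2000-10-19.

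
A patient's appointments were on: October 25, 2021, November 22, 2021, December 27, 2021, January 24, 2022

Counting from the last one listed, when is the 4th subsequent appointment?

These are Mondays at 28- or 35-day spacing (28, 35, 28).
The pattern: 4th Monday of the month.
4th Monday of February 2022: February 28, 2022.
4th Monday of March 2022: March 28, 2022.
4th Monday of April 2022: April 25, 2022.
May 2022 — 4th Monday is May 23, 2022.

May 23, 2022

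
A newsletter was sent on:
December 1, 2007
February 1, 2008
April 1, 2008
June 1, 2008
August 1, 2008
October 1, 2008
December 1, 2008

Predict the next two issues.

Each date is the 1st; the gaps (62, 60, 61, 61, 61, 61) track the month lengths.
The rule is the 1st of every 2 months.
Next: February 2009 → February 1, 2009.
Next: April 2009 → April 1, 2009.

February 1, 2009; April 1, 2009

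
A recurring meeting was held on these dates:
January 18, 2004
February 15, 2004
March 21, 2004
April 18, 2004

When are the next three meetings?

Gaps: 28, 35, 28 days — a mix of 28 and 35. Every date is a Sunday.
Each is the 3rd Sunday of its month.
3rd Sunday of May 2004: May 16, 2004.
3rd Sunday of June 2004: June 20, 2004.
3rd Sunday of July 2004: July 18, 2004.

May 16, 2004; June 20, 2004; July 18, 2004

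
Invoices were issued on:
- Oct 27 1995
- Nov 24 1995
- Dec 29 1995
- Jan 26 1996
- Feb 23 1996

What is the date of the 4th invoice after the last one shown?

Jun 28 1996

All Fridays; the gaps (28, 35, 28, 28) vary with month length.
This is the last Friday of each month.
March 1996 ends with Friday Mar 29 1996.
April 1996 ends with Friday Apr 26 1996.
May 1996 ends with Friday May 31 1996.
Last Friday of June 1996: Jun 28 1996.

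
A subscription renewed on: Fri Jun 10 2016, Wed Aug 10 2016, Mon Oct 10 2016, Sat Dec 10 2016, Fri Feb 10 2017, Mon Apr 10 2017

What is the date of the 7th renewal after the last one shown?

Sun Jun 10 2018

The day-of-month is always 10 (61, 61, 61, 62, 59 days between events).
So this recurs on the 10th of every 2 months.
Next: June 2017 → Sat Jun 10 2017.
Next: August 2017 → Thu Aug 10 2017.
October 2017: Tue Oct 10 2017.
Next: December 2017 → Sun Dec 10 2017.
Next: February 2018 → Sat Feb 10 2018.
Next: April 2018 → Tue Apr 10 2018.
June 2018: Sun Jun 10 2018.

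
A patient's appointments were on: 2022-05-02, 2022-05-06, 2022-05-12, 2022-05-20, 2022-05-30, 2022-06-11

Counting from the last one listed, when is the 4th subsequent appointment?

The spacing grows by 2 each time: 4, 6, 8, 10, 12 days.
Next gap: 14 days. 2022-06-11 + 14 days = 2022-06-25.
Next gap: 16 days. 2022-06-25 + 16 days = 2022-07-11.
Next gap: 18 days. 2022-07-11 + 18 days = 2022-07-29.
Next gap: 20 days. 2022-07-29 + 20 days = 2022-08-18.

2022-08-18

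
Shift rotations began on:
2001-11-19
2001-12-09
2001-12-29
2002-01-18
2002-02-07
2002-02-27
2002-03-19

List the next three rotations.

2002-04-08, 2002-04-28, 2002-05-18

Gaps between consecutive events: 20, 20, 20, 20, 20, 20 days — a constant 20-day interval.
2002-03-19 + 20 days = 2002-04-08.
2002-04-08 + 20 days = 2002-04-28.
2002-04-28 + 20 days = 2002-05-18.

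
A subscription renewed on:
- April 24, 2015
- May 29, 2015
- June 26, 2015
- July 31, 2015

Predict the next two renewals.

August 28, 2015; September 25, 2015

Every date is a Friday; gaps 35, 28, 35 days.
Each is the last Friday of its month (at least one falls on the 29th or later, ruling out '4th Friday').
Last Friday of August 2015: August 28, 2015.
Last Friday of September 2015: September 25, 2015.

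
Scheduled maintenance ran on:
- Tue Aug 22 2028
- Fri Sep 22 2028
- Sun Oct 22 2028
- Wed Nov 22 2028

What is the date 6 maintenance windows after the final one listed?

Tue May 22 2029

Gaps: 31, 30, 31 days — not constant. Every event is on the 22nd of the month.
Pattern: the 22nd of each month.
Next: December 2028 → Fri Dec 22 2028.
Next: January 2029 → Mon Jan 22 2029.
Next: February 2029 → Thu Feb 22 2029.
Next: March 2029 → Thu Mar 22 2029.
Next: April 2029 → Sun Apr 22 2029.
Next: May 2029 → Tue May 22 2029.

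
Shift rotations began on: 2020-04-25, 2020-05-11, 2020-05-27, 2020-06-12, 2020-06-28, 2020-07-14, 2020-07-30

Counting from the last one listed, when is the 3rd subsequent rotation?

The spacing is 16, 16, 16, 16, 16, 16 days — always 16 days.
2020-07-30 + 16 days = 2020-08-15.
2020-08-15 + 16 days = 2020-08-31.
2020-08-31 + 16 days = 2020-09-16.

2020-09-16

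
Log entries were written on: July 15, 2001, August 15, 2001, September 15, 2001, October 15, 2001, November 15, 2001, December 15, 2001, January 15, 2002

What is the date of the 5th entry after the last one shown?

June 15, 2002

Gaps: 31, 31, 30, 31, 30, 31 days — not constant. Every event is on the 15th of the month.
Pattern: the 15th of each month.
Next: February 2002 → February 15, 2002.
Next: March 2002 → March 15, 2002.
April 2002: April 15, 2002.
May 2002: May 15, 2002.
Next: June 2002 → June 15, 2002.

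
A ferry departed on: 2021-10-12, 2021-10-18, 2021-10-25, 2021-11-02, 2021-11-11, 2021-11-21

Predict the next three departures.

Intervals are 6, 7, 8, 9, 10 days — an arithmetic progression with common difference 1.
Next gap: 11 days. 2021-11-21 + 11 days = 2021-12-02.
Next gap: 12 days. 2021-12-02 + 12 days = 2021-12-14.
Next gap: 13 days. 2021-12-14 + 13 days = 2021-12-27.

2021-12-02, 2021-12-14, 2021-12-27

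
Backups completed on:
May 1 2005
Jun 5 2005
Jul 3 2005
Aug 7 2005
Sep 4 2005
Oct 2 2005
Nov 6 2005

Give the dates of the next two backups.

Dec 4 2005, Jan 1 2006

All dates are Sundays, 35, 28, 35, 28, 28, 35 days apart.
Specifically, the 1st Sunday of each month.
1st Sunday of December 2005: Dec 4 2005.
1st Sunday of January 2006: Jan 1 2006.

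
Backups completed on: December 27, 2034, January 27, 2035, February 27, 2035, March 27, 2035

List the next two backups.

April 27, 2035; May 27, 2035

Gaps: 31, 31, 28 days — not constant. Every event is on the 27th of the month.
Pattern: the 27th of each month.
Next: April 2035 → April 27, 2035.
May 2035: May 27, 2035.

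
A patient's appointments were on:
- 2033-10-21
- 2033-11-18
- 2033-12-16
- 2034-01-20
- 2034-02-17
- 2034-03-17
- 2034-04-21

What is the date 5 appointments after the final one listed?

2034-09-15

Gaps: 28, 28, 35, 28, 28, 35 days — a mix of 28 and 35. Every date is a Friday.
Each is the 3rd Friday of its month.
May 2034 — 3rd Friday is 2034-05-19.
3rd Friday of June 2034: 2034-06-16.
3rd Friday of July 2034: 2034-07-21.
August 2034 — 3rd Friday is 2034-08-18.
September 2034 — 3rd Friday is 2034-09-15.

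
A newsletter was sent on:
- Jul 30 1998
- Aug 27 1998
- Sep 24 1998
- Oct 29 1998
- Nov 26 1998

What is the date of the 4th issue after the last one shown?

Every date is a Thursday; gaps 28, 28, 35, 28 days.
Each is the last Thursday of its month (at least one falls on the 29th or later, ruling out '4th Thursday').
Last Thursday of December 1998: Dec 31 1998.
Last Thursday of January 1999: Jan 28 1999.
Last Thursday of February 1999: Feb 25 1999.
Last Thursday of March 1999: Mar 25 1999.

Mar 25 1999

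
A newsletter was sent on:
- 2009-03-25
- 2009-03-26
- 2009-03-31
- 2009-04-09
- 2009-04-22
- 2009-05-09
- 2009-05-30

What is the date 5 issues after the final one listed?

2009-11-11

Intervals are 1, 5, 9, 13, 17, 21 days — an arithmetic progression with common difference 4.
Next gap: 25 days. 2009-05-30 + 25 days = 2009-06-24.
Next gap: 29 days. 2009-06-24 + 29 days = 2009-07-23.
Next gap: 33 days. 2009-07-23 + 33 days = 2009-08-25.
Next gap: 37 days. 2009-08-25 + 37 days = 2009-10-01.
Next gap: 41 days. 2009-10-01 + 41 days = 2009-11-11.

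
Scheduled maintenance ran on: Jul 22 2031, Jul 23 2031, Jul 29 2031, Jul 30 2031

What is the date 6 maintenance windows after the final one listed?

Aug 20 2031

The gap pattern 1, 6, 1 repeats every 2 events.
These are the Tuesdays and Wednesdays of each week.
Next Tuesday: Aug 5 2031.
The following Wednesday is Aug 6 2031.
Next Tuesday: Aug 12 2031.
Next Wednesday: Aug 13 2031.
The following Tuesday is Aug 19 2031.
The following Wednesday is Aug 20 2031.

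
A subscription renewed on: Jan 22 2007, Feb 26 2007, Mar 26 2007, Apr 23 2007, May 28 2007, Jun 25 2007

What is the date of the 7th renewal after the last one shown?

All dates are Mondays, 35, 28, 28, 35, 28 days apart.
Specifically, the 4th Monday of each month.
July 2007 — 4th Monday is Jul 23 2007.
August 2007 — 4th Monday is Aug 27 2007.
4th Monday of September 2007: Sep 24 2007.
4th Monday of October 2007: Oct 22 2007.
4th Monday of November 2007: Nov 26 2007.
4th Monday of December 2007: Dec 24 2007.
4th Monday of January 2008: Jan 28 2008.

Jan 28 2008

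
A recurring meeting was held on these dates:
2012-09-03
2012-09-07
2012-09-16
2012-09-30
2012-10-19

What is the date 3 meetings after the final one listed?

The spacing grows by 5 each time: 4, 9, 14, 19 days.
Next gap: 24 days. 2012-10-19 + 24 days = 2012-11-12.
Next gap: 29 days. 2012-11-12 + 29 days = 2012-12-11.
Next gap: 34 days. 2012-12-11 + 34 days = 2013-01-14.

2013-01-14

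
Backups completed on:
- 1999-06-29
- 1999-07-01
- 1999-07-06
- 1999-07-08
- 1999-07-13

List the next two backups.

Every event lands on a Tuesday or Thursday (gaps cycle 2, 5, 2, 5).
So the schedule is: every Tuesday and Thursday.
Next Thursday: 1999-07-15.
Next Tuesday: 1999-07-20.

1999-07-15, 1999-07-20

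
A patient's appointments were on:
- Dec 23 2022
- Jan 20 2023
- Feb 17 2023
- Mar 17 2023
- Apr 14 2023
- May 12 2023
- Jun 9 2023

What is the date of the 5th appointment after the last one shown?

Oct 27 2023

Every event comes 28 days after the last (28, 28, 28, 28, 28, 28).
Jun 9 2023 + 28 days = Jul 7 2023.
Jul 7 2023 + 28 days = Aug 4 2023.
Aug 4 2023 + 28 days = Sep 1 2023.
Sep 1 2023 + 28 days = Sep 29 2023.
Sep 29 2023 + 28 days = Oct 27 2023.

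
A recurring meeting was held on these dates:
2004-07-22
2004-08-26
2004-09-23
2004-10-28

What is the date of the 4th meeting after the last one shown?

Gaps: 35, 28, 35 days — a mix of 28 and 35. Every date is a Thursday.
Each is the 4th Thursday of its month.
November 2004 — 4th Thursday is 2004-11-25.
December 2004 — 4th Thursday is 2004-12-23.
January 2005 — 4th Thursday is 2005-01-27.
4th Thursday of February 2005: 2005-02-24.

2005-02-24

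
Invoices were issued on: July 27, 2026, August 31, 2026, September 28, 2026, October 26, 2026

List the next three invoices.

These are Mondays with 35, 28, 28-day gaps.
Each is the final Monday of its month — August 31, 2026 is past the 28th, so '4th Monday' doesn't fit.
November 2026 ends with Monday November 30, 2026.
Last Monday of December 2026: December 28, 2026.
January 2027 ends with Monday January 25, 2027.

November 30, 2026; December 28, 2026; January 25, 2027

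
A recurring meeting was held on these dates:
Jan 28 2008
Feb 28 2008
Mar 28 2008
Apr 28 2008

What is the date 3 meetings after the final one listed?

Each date is the 28th; the gaps (31, 29, 31) track the month lengths.
The rule is the 28th of each month.
Next: May 2008 → May 28 2008.
Next: June 2008 → Jun 28 2008.
July 2008: Jul 28 2008.

Jul 28 2008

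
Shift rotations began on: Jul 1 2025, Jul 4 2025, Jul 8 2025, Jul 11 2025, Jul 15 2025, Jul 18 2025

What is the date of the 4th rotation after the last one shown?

Aug 1 2025

Gaps: 3, 4, 3, 4, 3 days — not constant, but cyclic with period 2.
The events fall on every Tuesday and Friday.
The following Tuesday is Jul 22 2025.
The following Friday is Jul 25 2025.
The following Tuesday is Jul 29 2025.
The following Friday is Aug 1 2025.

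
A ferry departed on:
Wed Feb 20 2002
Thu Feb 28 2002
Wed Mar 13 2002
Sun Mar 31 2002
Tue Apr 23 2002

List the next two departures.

Gaps: 8, 13, 18, 23 days — each gap is 5 larger than the previous one.
Next gap: 28 days. Tue Apr 23 2002 + 28 days = Tue May 21 2002.
Next gap: 33 days. Tue May 21 2002 + 33 days = Sun Jun 23 2002.

Tue May 21 2002, Sun Jun 23 2002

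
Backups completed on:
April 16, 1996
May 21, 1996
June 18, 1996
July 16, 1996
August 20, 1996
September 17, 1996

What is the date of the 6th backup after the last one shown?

These are Tuesdays at 28- or 35-day spacing (35, 28, 28, 35, 28).
The pattern: 3rd Tuesday of the month.
October 1996 — 3rd Tuesday is October 15, 1996.
November 1996 — 3rd Tuesday is November 19, 1996.
December 1996 — 3rd Tuesday is December 17, 1996.
3rd Tuesday of January 1997: January 21, 1997.
February 1997 — 3rd Tuesday is February 18, 1997.
March 1997 — 3rd Tuesday is March 18, 1997.

March 18, 1997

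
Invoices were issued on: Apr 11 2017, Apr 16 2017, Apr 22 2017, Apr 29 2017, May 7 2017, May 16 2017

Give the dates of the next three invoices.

May 26 2017, Jun 6 2017, Jun 18 2017

Intervals are 5, 6, 7, 8, 9 days — an arithmetic progression with common difference 1.
Next gap: 10 days. May 16 2017 + 10 days = May 26 2017.
Next gap: 11 days. May 26 2017 + 11 days = Jun 6 2017.
Next gap: 12 days. Jun 6 2017 + 12 days = Jun 18 2017.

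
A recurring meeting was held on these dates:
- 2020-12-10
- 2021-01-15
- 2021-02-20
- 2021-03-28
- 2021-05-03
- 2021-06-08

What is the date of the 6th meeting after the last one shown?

2022-01-10

Gaps between consecutive events: 36, 36, 36, 36, 36 days — a constant 36-day interval.
2021-06-08 + 36 days = 2021-07-14.
2021-07-14 + 36 days = 2021-08-19.
2021-08-19 + 36 days = 2021-09-24.
2021-09-24 + 36 days = 2021-10-30.
2021-10-30 + 36 days = 2021-12-05.
2021-12-05 + 36 days = 2022-01-10.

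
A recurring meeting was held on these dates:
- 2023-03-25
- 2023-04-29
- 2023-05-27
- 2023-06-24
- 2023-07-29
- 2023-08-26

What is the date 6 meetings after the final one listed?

All Saturdays; the gaps (35, 28, 28, 35, 28) vary with month length.
This is the last Saturday of each month.
September 2023 ends with Saturday 2023-09-30.
October 2023 ends with Saturday 2023-10-28.
November 2023 ends with Saturday 2023-11-25.
Last Saturday of December 2023: 2023-12-30.
Last Saturday of January 2024: 2024-01-27.
Last Saturday of February 2024: 2024-02-24.

2024-02-24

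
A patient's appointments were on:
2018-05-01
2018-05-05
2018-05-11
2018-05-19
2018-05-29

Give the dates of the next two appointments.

The spacing grows by 2 each time: 4, 6, 8, 10 days.
Next gap: 12 days. 2018-05-29 + 12 days = 2018-06-10.
Next gap: 14 days. 2018-06-10 + 14 days = 2018-06-24.

2018-06-10, 2018-06-24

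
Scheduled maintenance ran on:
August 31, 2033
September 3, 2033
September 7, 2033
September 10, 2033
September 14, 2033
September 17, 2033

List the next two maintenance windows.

Gaps: 3, 4, 3, 4, 3 days — not constant, but cyclic with period 2.
The events fall on every Wednesday and Saturday.
The following Wednesday is September 21, 2033.
Next Saturday: September 24, 2033.

September 21, 2033; September 24, 2033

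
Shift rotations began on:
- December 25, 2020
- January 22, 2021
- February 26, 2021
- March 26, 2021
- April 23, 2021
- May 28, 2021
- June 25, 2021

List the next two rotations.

July 23, 2021; August 27, 2021

All dates are Fridays, 28, 35, 28, 28, 35, 28 days apart.
Specifically, the 4th Friday of each month.
July 2021 — 4th Friday is July 23, 2021.
4th Friday of August 2021: August 27, 2021.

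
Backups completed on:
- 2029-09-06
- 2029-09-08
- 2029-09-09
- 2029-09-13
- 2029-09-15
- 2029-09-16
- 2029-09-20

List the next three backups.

Every event lands on a Thursday or Saturday or Sunday (gaps cycle 2, 1, 4, 2, 1, 4).
So the schedule is: every Thursday, Saturday and Sunday.
The following Saturday is 2029-09-22.
Next Sunday: 2029-09-23.
Next Thursday: 2029-09-27.

2029-09-22, 2029-09-23, 2029-09-27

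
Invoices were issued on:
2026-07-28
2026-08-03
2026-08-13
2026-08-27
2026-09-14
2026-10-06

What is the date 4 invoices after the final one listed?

The spacing grows by 4 each time: 6, 10, 14, 18, 22 days.
Next gap: 26 days. 2026-10-06 + 26 days = 2026-11-01.
Next gap: 30 days. 2026-11-01 + 30 days = 2026-12-01.
Next gap: 34 days. 2026-12-01 + 34 days = 2027-01-04.
Next gap: 38 days. 2027-01-04 + 38 days = 2027-02-11.

2027-02-11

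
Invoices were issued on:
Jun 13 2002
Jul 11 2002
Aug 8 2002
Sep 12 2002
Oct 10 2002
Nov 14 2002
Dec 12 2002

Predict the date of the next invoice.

All dates are Thursdays, 28, 28, 35, 28, 35, 28 days apart.
Specifically, the 2nd Thursday of each month.
January 2003 — 2nd Thursday is Jan 9 2003.

Jan 9 2003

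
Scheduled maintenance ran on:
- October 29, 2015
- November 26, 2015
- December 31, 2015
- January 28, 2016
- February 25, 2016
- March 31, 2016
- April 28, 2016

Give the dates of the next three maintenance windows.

May 26, 2016; June 30, 2016; July 28, 2016

Every date is a Thursday; gaps 28, 35, 28, 28, 35, 28 days.
Each is the last Thursday of its month (at least one falls on the 29th or later, ruling out '4th Thursday').
Last Thursday of May 2016: May 26, 2016.
June 2016 ends with Thursday June 30, 2016.
July 2016 ends with Thursday July 28, 2016.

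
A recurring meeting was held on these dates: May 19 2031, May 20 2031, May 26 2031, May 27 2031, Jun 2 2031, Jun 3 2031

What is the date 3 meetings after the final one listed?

Jun 16 2031

Gaps: 1, 6, 1, 6, 1 days — not constant, but cyclic with period 2.
The events fall on every Monday and Tuesday.
The following Monday is Jun 9 2031.
The following Tuesday is Jun 10 2031.
The following Monday is Jun 16 2031.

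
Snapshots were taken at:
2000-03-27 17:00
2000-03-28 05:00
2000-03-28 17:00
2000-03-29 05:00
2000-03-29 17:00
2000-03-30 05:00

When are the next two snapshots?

2000-03-30 17:00, 2000-03-31 05:00

The interval is a steady 12 hours (12, 12, 12, 12, 12).
2000-03-30 05:00 + 12 h = 2000-03-30 17:00.
2000-03-30 17:00 + 12 h = 2000-03-31 05:00.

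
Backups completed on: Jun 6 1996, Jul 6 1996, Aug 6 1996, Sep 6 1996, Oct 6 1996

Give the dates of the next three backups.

Nov 6 1996, Dec 6 1996, Jan 6 1997

Each date is the 6th; the gaps (30, 31, 31, 30) track the month lengths.
The rule is the 6th of each month.
Next: November 1996 → Nov 6 1996.
Next: December 1996 → Dec 6 1996.
January 1997: Jan 6 1997.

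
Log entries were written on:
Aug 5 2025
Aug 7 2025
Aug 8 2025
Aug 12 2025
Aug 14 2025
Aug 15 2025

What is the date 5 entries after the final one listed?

Gaps: 2, 1, 4, 2, 1 days — not constant, but cyclic with period 3.
The events fall on every Tuesday, Thursday and Friday.
The following Tuesday is Aug 19 2025.
The following Thursday is Aug 21 2025.
Next Friday: Aug 22 2025.
Next Tuesday: Aug 26 2025.
The following Thursday is Aug 28 2025.

Aug 28 2025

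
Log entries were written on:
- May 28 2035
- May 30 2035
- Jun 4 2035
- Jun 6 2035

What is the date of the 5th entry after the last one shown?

Jun 25 2035

Every event lands on a Monday or Wednesday (gaps cycle 2, 5, 2).
So the schedule is: every Monday and Wednesday.
The following Monday is Jun 11 2035.
The following Wednesday is Jun 13 2035.
The following Monday is Jun 18 2035.
Next Wednesday: Jun 20 2035.
The following Monday is Jun 25 2035.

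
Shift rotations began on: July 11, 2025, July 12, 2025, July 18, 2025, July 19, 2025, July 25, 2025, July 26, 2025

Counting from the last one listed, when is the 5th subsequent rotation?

August 15, 2025

The gap pattern 1, 6, 1, 6, 1 repeats every 2 events.
These are the Fridays and Saturdays of each week.
Next Friday: August 1, 2025.
Next Saturday: August 2, 2025.
Next Friday: August 8, 2025.
Next Saturday: August 9, 2025.
Next Friday: August 15, 2025.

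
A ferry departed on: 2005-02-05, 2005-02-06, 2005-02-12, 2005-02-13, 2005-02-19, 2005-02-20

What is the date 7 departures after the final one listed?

The gap pattern 1, 6, 1, 6, 1 repeats every 2 events.
These are the Saturdays and Sundays of each week.
Next Saturday: 2005-02-26.
Next Sunday: 2005-02-27.
Next Saturday: 2005-03-05.
Next Sunday: 2005-03-06.
Next Saturday: 2005-03-12.
Next Sunday: 2005-03-13.
Next Saturday: 2005-03-19.

2005-03-19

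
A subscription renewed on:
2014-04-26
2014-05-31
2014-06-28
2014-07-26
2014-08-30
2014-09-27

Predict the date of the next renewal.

These are Saturdays with 35, 28, 28, 35, 28-day gaps.
Each is the final Saturday of its month — 2014-05-31 is past the 28th, so '4th Saturday' doesn't fit.
Last Saturday of October 2014: 2014-10-25.

2014-10-25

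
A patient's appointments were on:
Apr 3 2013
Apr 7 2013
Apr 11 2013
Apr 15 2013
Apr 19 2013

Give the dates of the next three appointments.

Apr 23 2013, Apr 27 2013, May 1 2013

Every event comes 4 days after the last (4, 4, 4, 4).
Apr 19 2013 + 4 days = Apr 23 2013.
Apr 23 2013 + 4 days = Apr 27 2013.
Apr 27 2013 + 4 days = May 1 2013.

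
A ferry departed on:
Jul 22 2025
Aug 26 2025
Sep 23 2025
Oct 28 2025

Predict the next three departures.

Nov 25 2025, Dec 23 2025, Jan 27 2026

Gaps: 35, 28, 35 days — a mix of 28 and 35. Every date is a Tuesday.
Each is the 4th Tuesday of its month.
November 2025 — 4th Tuesday is Nov 25 2025.
4th Tuesday of December 2025: Dec 23 2025.
4th Tuesday of January 2026: Jan 27 2026.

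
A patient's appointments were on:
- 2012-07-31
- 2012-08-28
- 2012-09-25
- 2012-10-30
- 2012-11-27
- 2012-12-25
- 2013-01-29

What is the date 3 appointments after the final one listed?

All Tuesdays; the gaps (28, 28, 35, 28, 28, 35) vary with month length.
This is the last Tuesday of each month.
Last Tuesday of February 2013: 2013-02-26.
Last Tuesday of March 2013: 2013-03-26.
Last Tuesday of April 2013: 2013-04-30.

2013-04-30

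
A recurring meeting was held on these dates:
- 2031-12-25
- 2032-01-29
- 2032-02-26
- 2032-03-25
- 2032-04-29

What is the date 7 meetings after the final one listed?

All Thursdays; the gaps (35, 28, 28, 35) vary with month length.
This is the last Thursday of each month.
Last Thursday of May 2032: 2032-05-27.
Last Thursday of June 2032: 2032-06-24.
July 2032 ends with Thursday 2032-07-29.
August 2032 ends with Thursday 2032-08-26.
September 2032 ends with Thursday 2032-09-30.
Last Thursday of October 2032: 2032-10-28.
November 2032 ends with Thursday 2032-11-25.

2032-11-25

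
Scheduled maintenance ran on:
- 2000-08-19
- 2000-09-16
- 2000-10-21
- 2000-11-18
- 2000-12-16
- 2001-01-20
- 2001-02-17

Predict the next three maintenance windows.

Gaps: 28, 35, 28, 28, 35, 28 days — a mix of 28 and 35. Every date is a Saturday.
Each is the 3rd Saturday of its month.
3rd Saturday of March 2001: 2001-03-17.
April 2001 — 3rd Saturday is 2001-04-21.
May 2001 — 3rd Saturday is 2001-05-19.

2001-03-17, 2001-04-21, 2001-05-19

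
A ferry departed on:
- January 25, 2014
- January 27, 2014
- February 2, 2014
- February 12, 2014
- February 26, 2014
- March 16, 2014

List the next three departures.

April 7, 2014; May 3, 2014; June 2, 2014

The spacing grows by 4 each time: 2, 6, 10, 14, 18 days.
Next gap: 22 days. March 16, 2014 + 22 days = April 7, 2014.
Next gap: 26 days. April 7, 2014 + 26 days = May 3, 2014.
Next gap: 30 days. May 3, 2014 + 30 days = June 2, 2014.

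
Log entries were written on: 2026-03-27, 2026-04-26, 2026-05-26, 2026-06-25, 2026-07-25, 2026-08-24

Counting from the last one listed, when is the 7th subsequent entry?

Every event comes 30 days after the last (30, 30, 30, 30, 30).
2026-08-24 + 30 days = 2026-09-23.
2026-09-23 + 30 days = 2026-10-23.
2026-10-23 + 30 days = 2026-11-22.
2026-11-22 + 30 days = 2026-12-22.
2026-12-22 + 30 days = 2027-01-21.
2027-01-21 + 30 days = 2027-02-20.
2027-02-20 + 30 days = 2027-03-22.

2027-03-22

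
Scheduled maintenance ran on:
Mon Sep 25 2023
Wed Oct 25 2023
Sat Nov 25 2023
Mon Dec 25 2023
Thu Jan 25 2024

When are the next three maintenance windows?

Gaps: 30, 31, 30, 31 days — not constant. Every event is on the 25th of the month.
Pattern: the 25th of each month.
Next: February 2024 → Sun Feb 25 2024.
March 2024: Mon Mar 25 2024.
Next: April 2024 → Thu Apr 25 2024.

Sun Feb 25 2024, Mon Mar 25 2024, Thu Apr 25 2024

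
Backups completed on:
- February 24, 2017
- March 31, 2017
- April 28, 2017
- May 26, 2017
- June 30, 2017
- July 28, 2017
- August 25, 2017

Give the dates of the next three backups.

September 29, 2017; October 27, 2017; November 24, 2017

These are Fridays with 35, 28, 28, 35, 28, 28-day gaps.
Each is the final Friday of its month — March 31, 2017 is past the 28th, so '4th Friday' doesn't fit.
September 2017 ends with Friday September 29, 2017.
October 2017 ends with Friday October 27, 2017.
Last Friday of November 2017: November 24, 2017.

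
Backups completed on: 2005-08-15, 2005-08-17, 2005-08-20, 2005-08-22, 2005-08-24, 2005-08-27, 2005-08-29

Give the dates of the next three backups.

2005-08-31, 2005-09-03, 2005-09-05

Every event lands on a Monday or Wednesday or Saturday (gaps cycle 2, 3, 2, 2, 3, 2).
So the schedule is: every Monday, Wednesday and Saturday.
Next Wednesday: 2005-08-31.
The following Saturday is 2005-09-03.
Next Monday: 2005-09-05.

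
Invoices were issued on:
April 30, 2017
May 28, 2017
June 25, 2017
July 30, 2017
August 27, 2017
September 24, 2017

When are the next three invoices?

October 29, 2017; November 26, 2017; December 31, 2017

These are Sundays with 28, 28, 35, 28, 28-day gaps.
Each is the final Sunday of its month — April 30, 2017 is past the 28th, so '4th Sunday' doesn't fit.
October 2017 ends with Sunday October 29, 2017.
Last Sunday of November 2017: November 26, 2017.
December 2017 ends with Sunday December 31, 2017.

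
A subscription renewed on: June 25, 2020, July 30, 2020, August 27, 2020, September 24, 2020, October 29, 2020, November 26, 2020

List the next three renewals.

All Thursdays; the gaps (35, 28, 28, 35, 28) vary with month length.
This is the last Thursday of each month.
December 2020 ends with Thursday December 31, 2020.
Last Thursday of January 2021: January 28, 2021.
February 2021 ends with Thursday February 25, 2021.

December 31, 2020; January 28, 2021; February 25, 2021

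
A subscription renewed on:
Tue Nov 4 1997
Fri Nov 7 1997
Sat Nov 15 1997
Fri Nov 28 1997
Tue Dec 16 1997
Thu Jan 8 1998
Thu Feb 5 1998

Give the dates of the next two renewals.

The spacing grows by 5 each time: 3, 8, 13, 18, 23, 28 days.
Next gap: 33 days. Thu Feb 5 1998 + 33 days = Tue Mar 10 1998.
Next gap: 38 days. Tue Mar 10 1998 + 38 days = Fri Apr 17 1998.

Tue Mar 10 1998, Fri Apr 17 1998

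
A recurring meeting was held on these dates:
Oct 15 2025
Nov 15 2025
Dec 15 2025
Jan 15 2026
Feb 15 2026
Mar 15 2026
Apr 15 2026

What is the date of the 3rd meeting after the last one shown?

Jul 15 2026

Each date is the 15th; the gaps (31, 30, 31, 31, 28, 31) track the month lengths.
The rule is the 15th of each month.
Next: May 2026 → May 15 2026.
Next: June 2026 → Jun 15 2026.
Next: July 2026 → Jul 15 2026.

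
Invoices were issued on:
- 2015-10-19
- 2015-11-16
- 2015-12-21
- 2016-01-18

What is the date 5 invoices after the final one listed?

2016-06-20

Gaps: 28, 35, 28 days — a mix of 28 and 35. Every date is a Monday.
Each is the 3rd Monday of its month.
3rd Monday of February 2016: 2016-02-15.
3rd Monday of March 2016: 2016-03-21.
3rd Monday of April 2016: 2016-04-18.
3rd Monday of May 2016: 2016-05-16.
June 2016 — 3rd Monday is 2016-06-20.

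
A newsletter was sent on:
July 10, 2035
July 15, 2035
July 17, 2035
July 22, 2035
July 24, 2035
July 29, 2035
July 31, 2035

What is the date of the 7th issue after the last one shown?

Gaps: 5, 2, 5, 2, 5, 2 days — not constant, but cyclic with period 2.
The events fall on every Tuesday and Sunday.
Next Sunday: August 5, 2035.
Next Tuesday: August 7, 2035.
The following Sunday is August 12, 2035.
Next Tuesday: August 14, 2035.
Next Sunday: August 19, 2035.
The following Tuesday is August 21, 2035.
Next Sunday: August 26, 2035.

August 26, 2035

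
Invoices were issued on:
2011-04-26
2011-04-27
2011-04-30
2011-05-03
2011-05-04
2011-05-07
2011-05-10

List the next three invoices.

2011-05-11, 2011-05-14, 2011-05-17

Gaps: 1, 3, 3, 1, 3, 3 days — not constant, but cyclic with period 3.
The events fall on every Tuesday, Wednesday and Saturday.
Next Wednesday: 2011-05-11.
The following Saturday is 2011-05-14.
The following Tuesday is 2011-05-17.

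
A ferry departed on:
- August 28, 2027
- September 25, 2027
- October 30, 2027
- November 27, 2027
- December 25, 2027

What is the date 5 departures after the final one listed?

May 27, 2028

These are Saturdays with 28, 35, 28, 28-day gaps.
Each is the final Saturday of its month — October 30, 2027 is past the 28th, so '4th Saturday' doesn't fit.
Last Saturday of January 2028: January 29, 2028.
Last Saturday of February 2028: February 26, 2028.
Last Saturday of March 2028: March 25, 2028.
April 2028 ends with Saturday April 29, 2028.
May 2028 ends with Saturday May 27, 2028.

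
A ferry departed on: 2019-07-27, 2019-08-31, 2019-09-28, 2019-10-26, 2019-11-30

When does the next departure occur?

2019-12-28

All Saturdays; the gaps (35, 28, 28, 35) vary with month length.
This is the last Saturday of each month.
December 2019 ends with Saturday 2019-12-28.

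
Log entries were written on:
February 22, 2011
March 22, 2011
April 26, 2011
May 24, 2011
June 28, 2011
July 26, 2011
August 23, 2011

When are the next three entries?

Gaps: 28, 35, 28, 35, 28, 28 days — a mix of 28 and 35. Every date is a Tuesday.
Each is the 4th Tuesday of its month.
4th Tuesday of September 2011: September 27, 2011.
4th Tuesday of October 2011: October 25, 2011.
4th Tuesday of November 2011: November 22, 2011.

September 27, 2011; October 25, 2011; November 22, 2011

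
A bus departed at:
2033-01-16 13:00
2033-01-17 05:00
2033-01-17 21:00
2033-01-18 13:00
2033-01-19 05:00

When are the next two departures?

2033-01-19 21:00, 2033-01-20 13:00

Spacing: 16, 16, 16, 16 h — constant 16 h.
2033-01-19 05:00 + 16 h = 2033-01-19 21:00.
2033-01-19 21:00 + 16 h = 2033-01-20 13:00.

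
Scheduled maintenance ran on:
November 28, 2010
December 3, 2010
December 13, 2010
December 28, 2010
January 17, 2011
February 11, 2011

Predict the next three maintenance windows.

Intervals are 5, 10, 15, 20, 25 days — an arithmetic progression with common difference 5.
Next gap: 30 days. February 11, 2011 + 30 days = March 13, 2011.
Next gap: 35 days. March 13, 2011 + 35 days = April 17, 2011.
Next gap: 40 days. April 17, 2011 + 40 days = May 27, 2011.

March 13, 2011; April 17, 2011; May 27, 2011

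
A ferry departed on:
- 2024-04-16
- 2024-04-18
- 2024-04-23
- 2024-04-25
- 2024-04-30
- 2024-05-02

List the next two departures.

Gaps: 2, 5, 2, 5, 2 days — not constant, but cyclic with period 2.
The events fall on every Tuesday and Thursday.
Next Tuesday: 2024-05-07.
The following Thursday is 2024-05-09.

2024-05-07, 2024-05-09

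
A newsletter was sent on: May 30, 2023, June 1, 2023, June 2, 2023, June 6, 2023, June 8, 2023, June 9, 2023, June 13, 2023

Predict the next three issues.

The gap pattern 2, 1, 4, 2, 1, 4 repeats every 3 events.
These are the Tuesdays, Thursdays and Fridays of each week.
The following Thursday is June 15, 2023.
The following Friday is June 16, 2023.
Next Tuesday: June 20, 2023.

June 15, 2023; June 16, 2023; June 20, 2023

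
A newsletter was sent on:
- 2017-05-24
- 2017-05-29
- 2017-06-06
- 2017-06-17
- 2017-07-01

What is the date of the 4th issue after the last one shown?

Gaps: 5, 8, 11, 14 days — each gap is 3 larger than the previous one.
Next gap: 17 days. 2017-07-01 + 17 days = 2017-07-18.
Next gap: 20 days. 2017-07-18 + 20 days = 2017-08-07.
Next gap: 23 days. 2017-08-07 + 23 days = 2017-08-30.
Next gap: 26 days. 2017-08-30 + 26 days = 2017-09-25.

2017-09-25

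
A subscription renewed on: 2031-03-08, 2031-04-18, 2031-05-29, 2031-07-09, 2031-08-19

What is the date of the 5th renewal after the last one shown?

2032-03-11

Gaps between consecutive events: 41, 41, 41, 41 days — a constant 41-day interval.
2031-08-19 + 41 days = 2031-09-29.
2031-09-29 + 41 days = 2031-11-09.
2031-11-09 + 41 days = 2031-12-20.
2031-12-20 + 41 days = 2032-01-30.
2032-01-30 + 41 days = 2032-03-11.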